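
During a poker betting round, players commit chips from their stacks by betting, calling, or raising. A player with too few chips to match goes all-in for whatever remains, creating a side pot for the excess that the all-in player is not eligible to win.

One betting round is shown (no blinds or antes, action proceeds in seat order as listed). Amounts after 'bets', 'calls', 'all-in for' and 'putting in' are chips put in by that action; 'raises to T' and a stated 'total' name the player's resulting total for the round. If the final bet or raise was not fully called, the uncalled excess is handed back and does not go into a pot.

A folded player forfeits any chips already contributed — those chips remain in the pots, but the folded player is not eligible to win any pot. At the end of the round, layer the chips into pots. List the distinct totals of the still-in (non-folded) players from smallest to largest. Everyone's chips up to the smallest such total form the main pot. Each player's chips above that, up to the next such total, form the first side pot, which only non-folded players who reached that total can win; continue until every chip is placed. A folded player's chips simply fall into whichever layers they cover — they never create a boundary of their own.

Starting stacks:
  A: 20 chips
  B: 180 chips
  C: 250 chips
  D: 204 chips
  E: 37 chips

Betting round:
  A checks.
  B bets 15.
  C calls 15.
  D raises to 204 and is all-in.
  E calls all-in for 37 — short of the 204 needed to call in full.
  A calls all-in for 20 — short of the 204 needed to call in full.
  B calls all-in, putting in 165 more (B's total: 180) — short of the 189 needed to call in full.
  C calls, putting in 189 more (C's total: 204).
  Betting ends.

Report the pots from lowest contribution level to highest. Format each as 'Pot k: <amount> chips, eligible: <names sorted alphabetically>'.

Pot 1: 100 chips, eligible: A, B, C, D, E
Pot 2: 68 chips, eligible: B, C, D, E
Pot 3: 429 chips, eligible: B, C, D
Pot 4: 48 chips, eligible: C, D

Derivation:
Contributions: A=20, B=180, C=204, D=204, E=37
Pot levels (distinct totals of non-folded players): 20, 37, 180, 204
Layer 1-20: 20 each from A, B, C, D, E = 20*5 = 100 chips; eligible A, B, C, D, E
Layer 21-37: 17 each from B, C, D, E = 17*4 = 68 chips; eligible B, C, D, E
Layer 38-180: 143 each from B, C, D = 143*3 = 429 chips; eligible B, C, D
Layer 181-204: 24 each from C, D = 24*2 = 48 chips; eligible C, D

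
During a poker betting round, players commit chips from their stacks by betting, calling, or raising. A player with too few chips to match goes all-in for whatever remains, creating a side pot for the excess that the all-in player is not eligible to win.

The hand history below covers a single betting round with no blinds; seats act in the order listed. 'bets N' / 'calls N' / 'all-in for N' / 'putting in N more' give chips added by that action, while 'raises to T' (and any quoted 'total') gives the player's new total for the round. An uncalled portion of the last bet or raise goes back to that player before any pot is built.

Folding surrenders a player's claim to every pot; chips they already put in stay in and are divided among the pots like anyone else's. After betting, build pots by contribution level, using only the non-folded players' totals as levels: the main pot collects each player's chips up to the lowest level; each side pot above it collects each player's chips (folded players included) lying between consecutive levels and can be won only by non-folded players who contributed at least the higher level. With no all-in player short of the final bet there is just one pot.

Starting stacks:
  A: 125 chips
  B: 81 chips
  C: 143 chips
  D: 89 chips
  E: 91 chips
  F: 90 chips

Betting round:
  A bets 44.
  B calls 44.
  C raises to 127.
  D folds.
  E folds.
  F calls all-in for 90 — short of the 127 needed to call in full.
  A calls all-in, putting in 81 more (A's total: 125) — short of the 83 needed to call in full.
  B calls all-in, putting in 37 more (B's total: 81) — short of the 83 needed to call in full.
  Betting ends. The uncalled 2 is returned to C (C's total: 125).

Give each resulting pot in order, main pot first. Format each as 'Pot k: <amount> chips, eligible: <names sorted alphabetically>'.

Contributions (after 2 returned to C): A=125, B=81, C=125, F=90
Folded: D, E
Pot levels (distinct totals of non-folded players): 81, 90, 125
Layer 1-81: 81 each from A, B, C, F = 81*4 = 324 chips; eligible A, B, C, F
Layer 82-90: 9 each from A, C, F = 9*3 = 27 chips; eligible A, C, F
Layer 91-125: 35 each from A, C = 35*2 = 70 chips; eligible A, C

Pot 1: 324 chips, eligible: A, B, C, F
Pot 2: 27 chips, eligible: A, C, F
Pot 3: 70 chips, eligible: A, C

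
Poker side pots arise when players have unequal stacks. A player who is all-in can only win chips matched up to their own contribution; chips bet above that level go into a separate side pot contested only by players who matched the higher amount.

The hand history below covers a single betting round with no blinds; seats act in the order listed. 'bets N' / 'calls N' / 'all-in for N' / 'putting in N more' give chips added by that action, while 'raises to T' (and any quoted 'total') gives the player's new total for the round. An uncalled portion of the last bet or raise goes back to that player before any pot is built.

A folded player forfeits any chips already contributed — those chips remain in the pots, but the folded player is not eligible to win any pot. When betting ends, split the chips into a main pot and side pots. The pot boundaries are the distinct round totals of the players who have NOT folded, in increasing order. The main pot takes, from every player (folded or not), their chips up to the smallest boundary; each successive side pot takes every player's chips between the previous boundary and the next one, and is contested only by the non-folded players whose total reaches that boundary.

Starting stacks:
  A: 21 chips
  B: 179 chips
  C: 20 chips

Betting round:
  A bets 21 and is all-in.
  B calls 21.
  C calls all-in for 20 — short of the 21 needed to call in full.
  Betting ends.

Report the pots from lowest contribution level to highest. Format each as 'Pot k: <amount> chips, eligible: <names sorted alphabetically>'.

Contributions: A=21, B=21, C=20
Pot levels (distinct totals of non-folded players): 20, 21
Layer 1-20: 20 each from A, B, C = 20*3 = 60 chips; eligible A, B, C
Layer 21-21: 1 each from A, B = 1*2 = 2 chips; eligible A, B

Pot 1: 60 chips, eligible: A, B, C
Pot 2: 2 chips, eligible: A, B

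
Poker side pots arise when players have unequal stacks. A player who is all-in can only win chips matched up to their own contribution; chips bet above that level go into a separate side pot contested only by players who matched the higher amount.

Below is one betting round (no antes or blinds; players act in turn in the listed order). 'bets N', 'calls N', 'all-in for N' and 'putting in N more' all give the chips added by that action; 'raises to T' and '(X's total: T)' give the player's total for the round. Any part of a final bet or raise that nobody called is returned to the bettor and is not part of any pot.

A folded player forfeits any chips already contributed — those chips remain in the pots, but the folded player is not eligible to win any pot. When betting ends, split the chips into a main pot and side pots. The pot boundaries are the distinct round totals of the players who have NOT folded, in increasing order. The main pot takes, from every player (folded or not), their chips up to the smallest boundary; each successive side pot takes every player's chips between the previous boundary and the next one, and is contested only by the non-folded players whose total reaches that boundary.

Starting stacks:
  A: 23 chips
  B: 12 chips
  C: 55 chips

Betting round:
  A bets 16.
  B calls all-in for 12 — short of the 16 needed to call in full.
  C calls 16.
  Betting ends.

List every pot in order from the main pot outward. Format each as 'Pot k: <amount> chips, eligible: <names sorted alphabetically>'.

Contributions: A=16, B=12, C=16
Pot levels (distinct totals of non-folded players): 12, 16
Layer 1-12: 12 each from A, B, C = 12*3 = 36 chips; eligible A, B, C
Layer 13-16: 4 each from A, C = 4*2 = 8 chips; eligible A, C

Pot 1: 36 chips, eligible: A, B, C
Pot 2: 8 chips, eligible: A, C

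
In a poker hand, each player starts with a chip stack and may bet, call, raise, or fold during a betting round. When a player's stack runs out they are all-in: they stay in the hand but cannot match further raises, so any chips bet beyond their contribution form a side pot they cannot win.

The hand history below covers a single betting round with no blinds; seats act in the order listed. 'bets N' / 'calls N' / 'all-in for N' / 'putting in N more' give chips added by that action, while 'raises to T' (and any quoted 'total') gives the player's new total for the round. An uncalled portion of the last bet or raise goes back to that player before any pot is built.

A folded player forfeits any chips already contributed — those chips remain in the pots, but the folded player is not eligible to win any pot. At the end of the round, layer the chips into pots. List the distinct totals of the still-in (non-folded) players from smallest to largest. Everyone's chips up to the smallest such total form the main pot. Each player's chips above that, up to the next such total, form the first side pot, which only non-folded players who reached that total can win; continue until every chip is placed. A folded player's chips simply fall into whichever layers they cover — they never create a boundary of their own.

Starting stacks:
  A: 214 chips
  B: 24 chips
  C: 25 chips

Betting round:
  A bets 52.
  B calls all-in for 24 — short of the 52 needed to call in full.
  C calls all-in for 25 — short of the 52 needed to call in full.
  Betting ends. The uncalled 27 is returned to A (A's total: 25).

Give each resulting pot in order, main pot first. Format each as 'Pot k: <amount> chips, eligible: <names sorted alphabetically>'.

Pot 1: 72 chips, eligible: A, B, C
Pot 2: 2 chips, eligible: A, C

Derivation:
Contributions (after 27 returned to A): A=25, B=24, C=25
Pot levels (distinct totals of non-folded players): 24, 25
Layer 1-24: 24 each from A, B, C = 24*3 = 72 chips; eligible A, B, C
Layer 25-25: 1 each from A, C = 1*2 = 2 chips; eligible A, C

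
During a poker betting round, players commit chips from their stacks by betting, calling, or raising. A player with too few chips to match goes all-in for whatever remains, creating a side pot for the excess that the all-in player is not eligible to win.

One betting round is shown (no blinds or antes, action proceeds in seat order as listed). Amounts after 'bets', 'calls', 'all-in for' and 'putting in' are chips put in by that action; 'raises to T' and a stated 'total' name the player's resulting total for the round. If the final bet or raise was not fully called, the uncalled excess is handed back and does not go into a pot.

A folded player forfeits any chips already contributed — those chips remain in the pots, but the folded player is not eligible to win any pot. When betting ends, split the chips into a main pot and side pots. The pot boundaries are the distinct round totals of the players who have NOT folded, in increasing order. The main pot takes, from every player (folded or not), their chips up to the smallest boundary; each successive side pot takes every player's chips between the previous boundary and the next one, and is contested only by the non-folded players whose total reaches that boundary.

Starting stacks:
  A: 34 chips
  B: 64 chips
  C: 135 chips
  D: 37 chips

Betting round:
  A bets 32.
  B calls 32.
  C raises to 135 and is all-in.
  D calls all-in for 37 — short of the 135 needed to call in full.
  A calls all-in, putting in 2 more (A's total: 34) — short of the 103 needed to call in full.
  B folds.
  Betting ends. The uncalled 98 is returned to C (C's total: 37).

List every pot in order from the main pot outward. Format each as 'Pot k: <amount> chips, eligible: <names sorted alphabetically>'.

Pot 1: 134 chips, eligible: A, C, D
Pot 2: 6 chips, eligible: C, D

Derivation:
Contributions (after 98 returned to C): A=34, B=32, C=37, D=37
Folded: B
Pot levels (distinct totals of non-folded players): 34, 37
Layer 1-34: A 34 + B 32 + C 34 + D 34 = 134 chips; eligible A, C, D
Layer 35-37: 3 each from C, D = 3*2 = 6 chips; eligible C, D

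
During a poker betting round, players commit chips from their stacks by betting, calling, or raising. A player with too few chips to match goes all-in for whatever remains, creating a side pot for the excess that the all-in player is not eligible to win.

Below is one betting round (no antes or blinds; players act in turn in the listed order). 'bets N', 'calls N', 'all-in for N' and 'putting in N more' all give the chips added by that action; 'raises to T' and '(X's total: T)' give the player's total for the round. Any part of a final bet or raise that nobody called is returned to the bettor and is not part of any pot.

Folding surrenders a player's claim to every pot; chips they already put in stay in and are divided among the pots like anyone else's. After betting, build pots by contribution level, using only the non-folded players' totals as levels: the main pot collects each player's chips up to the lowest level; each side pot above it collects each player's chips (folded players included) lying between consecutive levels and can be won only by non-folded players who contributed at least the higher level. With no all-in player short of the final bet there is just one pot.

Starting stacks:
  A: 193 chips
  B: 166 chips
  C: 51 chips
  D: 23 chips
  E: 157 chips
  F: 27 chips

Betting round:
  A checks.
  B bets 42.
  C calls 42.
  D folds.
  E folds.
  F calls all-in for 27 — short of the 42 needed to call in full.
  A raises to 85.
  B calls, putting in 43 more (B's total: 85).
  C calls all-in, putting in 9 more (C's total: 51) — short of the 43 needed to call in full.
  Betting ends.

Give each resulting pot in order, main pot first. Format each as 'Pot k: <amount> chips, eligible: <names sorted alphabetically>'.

Pot 1: 108 chips, eligible: A, B, C, F
Pot 2: 72 chips, eligible: A, B, C
Pot 3: 68 chips, eligible: A, B

Derivation:
Contributions: A=85, B=85, C=51, F=27
Folded: D, E
Pot levels (distinct totals of non-folded players): 27, 51, 85
Layer 1-27: 27 each from A, B, C, F = 27*4 = 108 chips; eligible A, B, C, F
Layer 28-51: 24 each from A, B, C = 24*3 = 72 chips; eligible A, B, C
Layer 52-85: 34 each from A, B = 34*2 = 68 chips; eligible A, B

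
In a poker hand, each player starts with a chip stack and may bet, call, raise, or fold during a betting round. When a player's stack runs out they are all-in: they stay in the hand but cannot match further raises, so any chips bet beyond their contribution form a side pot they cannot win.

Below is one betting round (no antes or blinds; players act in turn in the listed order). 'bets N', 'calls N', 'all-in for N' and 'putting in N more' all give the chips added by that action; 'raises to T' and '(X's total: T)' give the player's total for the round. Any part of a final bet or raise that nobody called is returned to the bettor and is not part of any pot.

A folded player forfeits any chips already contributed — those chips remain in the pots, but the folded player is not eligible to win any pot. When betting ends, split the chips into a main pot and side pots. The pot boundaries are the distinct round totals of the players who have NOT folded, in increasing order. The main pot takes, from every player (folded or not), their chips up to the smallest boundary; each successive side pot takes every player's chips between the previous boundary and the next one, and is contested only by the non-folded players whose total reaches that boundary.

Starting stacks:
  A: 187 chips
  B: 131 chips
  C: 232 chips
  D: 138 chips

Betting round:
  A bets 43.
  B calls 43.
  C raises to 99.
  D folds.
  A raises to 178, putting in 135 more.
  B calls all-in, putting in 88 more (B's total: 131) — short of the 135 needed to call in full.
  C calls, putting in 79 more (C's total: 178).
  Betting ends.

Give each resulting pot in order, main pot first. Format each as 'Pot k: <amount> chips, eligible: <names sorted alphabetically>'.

Pot 1: 393 chips, eligible: A, B, C
Pot 2: 94 chips, eligible: A, C

Derivation:
Contributions: A=178, B=131, C=178
Folded: D
Pot levels (distinct totals of non-folded players): 131, 178
Layer 1-131: 131 each from A, B, C = 131*3 = 393 chips; eligible A, B, C
Layer 132-178: 47 each from A, C = 47*2 = 94 chips; eligible A, C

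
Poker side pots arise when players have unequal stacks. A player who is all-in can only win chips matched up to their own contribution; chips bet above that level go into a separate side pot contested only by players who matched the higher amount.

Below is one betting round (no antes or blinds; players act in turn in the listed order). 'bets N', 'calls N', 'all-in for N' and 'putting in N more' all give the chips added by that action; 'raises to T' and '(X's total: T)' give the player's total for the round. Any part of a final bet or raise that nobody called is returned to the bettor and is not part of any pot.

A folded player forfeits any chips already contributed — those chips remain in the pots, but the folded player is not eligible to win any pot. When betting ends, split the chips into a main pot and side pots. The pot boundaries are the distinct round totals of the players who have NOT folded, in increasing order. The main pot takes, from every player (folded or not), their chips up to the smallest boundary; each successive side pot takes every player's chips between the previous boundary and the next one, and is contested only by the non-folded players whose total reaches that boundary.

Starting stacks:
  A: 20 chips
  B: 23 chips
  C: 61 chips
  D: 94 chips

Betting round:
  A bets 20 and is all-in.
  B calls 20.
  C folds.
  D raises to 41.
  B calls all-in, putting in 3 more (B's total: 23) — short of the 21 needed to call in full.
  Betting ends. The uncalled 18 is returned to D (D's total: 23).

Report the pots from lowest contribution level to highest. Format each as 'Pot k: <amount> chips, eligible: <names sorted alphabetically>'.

Pot 1: 60 chips, eligible: A, B, D
Pot 2: 6 chips, eligible: B, D

Derivation:
Contributions (after 18 returned to D): A=20, B=23, D=23
Folded: C
Pot levels (distinct totals of non-folded players): 20, 23
Layer 1-20: 20 each from A, B, D = 20*3 = 60 chips; eligible A, B, D
Layer 21-23: 3 each from B, D = 3*2 = 6 chips; eligible B, D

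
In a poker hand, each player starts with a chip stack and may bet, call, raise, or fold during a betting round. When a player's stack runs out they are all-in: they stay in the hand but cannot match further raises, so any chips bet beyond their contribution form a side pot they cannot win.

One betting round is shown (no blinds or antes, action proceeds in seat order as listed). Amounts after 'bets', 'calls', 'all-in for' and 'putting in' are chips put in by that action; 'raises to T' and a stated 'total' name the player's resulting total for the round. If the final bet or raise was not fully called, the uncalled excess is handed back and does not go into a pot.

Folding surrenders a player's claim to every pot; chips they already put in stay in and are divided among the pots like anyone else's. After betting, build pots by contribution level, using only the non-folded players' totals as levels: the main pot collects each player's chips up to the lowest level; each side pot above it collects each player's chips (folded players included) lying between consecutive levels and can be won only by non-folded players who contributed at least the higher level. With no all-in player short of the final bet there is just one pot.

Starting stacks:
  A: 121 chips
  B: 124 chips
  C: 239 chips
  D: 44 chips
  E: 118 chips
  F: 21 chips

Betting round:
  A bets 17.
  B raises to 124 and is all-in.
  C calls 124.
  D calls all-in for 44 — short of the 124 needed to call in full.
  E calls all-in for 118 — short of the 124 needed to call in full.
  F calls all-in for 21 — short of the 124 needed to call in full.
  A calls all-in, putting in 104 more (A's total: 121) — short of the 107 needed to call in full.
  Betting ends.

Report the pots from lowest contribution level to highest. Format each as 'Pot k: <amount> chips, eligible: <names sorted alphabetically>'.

Contributions: A=121, B=124, C=124, D=44, E=118, F=21
Pot levels (distinct totals of non-folded players): 21, 44, 118, 121, 124
Layer 1-21: 21 each from A, B, C, D, E, F = 21*6 = 126 chips; eligible A, B, C, D, E, F
Layer 22-44: 23 each from A, B, C, D, E = 23*5 = 115 chips; eligible A, B, C, D, E
Layer 45-118: 74 each from A, B, C, E = 74*4 = 296 chips; eligible A, B, C, E
Layer 119-121: 3 each from A, B, C = 3*3 = 9 chips; eligible A, B, C
Layer 122-124: 3 each from B, C = 3*2 = 6 chips; eligible B, C

Pot 1: 126 chips, eligible: A, B, C, D, E, F
Pot 2: 115 chips, eligible: A, B, C, D, E
Pot 3: 296 chips, eligible: A, B, C, E
Pot 4: 9 chips, eligible: A, B, C
Pot 5: 6 chips, eligible: B, C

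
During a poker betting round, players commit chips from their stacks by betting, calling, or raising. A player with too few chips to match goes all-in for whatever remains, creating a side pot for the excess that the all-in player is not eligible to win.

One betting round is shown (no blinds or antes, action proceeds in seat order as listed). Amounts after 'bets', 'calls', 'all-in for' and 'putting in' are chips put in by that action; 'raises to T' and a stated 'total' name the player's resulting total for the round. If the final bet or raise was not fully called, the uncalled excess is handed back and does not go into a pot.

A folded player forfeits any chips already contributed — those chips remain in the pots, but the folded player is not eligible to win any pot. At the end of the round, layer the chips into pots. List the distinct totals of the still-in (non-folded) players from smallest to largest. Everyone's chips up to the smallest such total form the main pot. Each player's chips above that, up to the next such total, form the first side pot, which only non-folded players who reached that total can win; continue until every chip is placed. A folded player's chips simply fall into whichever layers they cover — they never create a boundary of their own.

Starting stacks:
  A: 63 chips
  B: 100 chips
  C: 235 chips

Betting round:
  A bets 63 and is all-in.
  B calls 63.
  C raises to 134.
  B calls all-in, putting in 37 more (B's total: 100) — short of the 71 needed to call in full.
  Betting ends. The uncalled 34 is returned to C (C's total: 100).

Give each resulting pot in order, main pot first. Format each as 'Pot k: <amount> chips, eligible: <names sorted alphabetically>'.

Pot 1: 189 chips, eligible: A, B, C
Pot 2: 74 chips, eligible: B, C

Derivation:
Contributions (after 34 returned to C): A=63, B=100, C=100
Pot levels (distinct totals of non-folded players): 63, 100
Layer 1-63: 63 each from A, B, C = 63*3 = 189 chips; eligible A, B, C
Layer 64-100: 37 each from B, C = 37*2 = 74 chips; eligible B, C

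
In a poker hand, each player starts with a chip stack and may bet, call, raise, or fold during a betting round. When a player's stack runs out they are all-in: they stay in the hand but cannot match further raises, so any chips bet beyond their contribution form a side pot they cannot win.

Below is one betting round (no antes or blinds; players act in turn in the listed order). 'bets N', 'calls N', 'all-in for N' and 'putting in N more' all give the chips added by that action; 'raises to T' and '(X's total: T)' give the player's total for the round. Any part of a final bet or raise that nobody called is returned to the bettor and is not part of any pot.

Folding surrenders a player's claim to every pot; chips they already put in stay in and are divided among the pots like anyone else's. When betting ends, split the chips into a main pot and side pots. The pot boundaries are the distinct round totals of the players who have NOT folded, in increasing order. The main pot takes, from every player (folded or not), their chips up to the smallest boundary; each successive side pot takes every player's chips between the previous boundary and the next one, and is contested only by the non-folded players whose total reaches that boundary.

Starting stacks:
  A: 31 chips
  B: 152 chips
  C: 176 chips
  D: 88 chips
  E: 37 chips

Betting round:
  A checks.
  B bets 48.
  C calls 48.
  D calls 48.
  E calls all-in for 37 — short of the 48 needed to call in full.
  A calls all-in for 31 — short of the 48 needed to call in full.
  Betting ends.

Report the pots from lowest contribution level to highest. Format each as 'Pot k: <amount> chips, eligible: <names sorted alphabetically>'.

Contributions: A=31, B=48, C=48, D=48, E=37
Pot levels (distinct totals of non-folded players): 31, 37, 48
Layer 1-31: 31 each from A, B, C, D, E = 31*5 = 155 chips; eligible A, B, C, D, E
Layer 32-37: 6 each from B, C, D, E = 6*4 = 24 chips; eligible B, C, D, E
Layer 38-48: 11 each from B, C, D = 11*3 = 33 chips; eligible B, C, D

Pot 1: 155 chips, eligible: A, B, C, D, E
Pot 2: 24 chips, eligible: B, C, D, E
Pot 3: 33 chips, eligible: B, C, D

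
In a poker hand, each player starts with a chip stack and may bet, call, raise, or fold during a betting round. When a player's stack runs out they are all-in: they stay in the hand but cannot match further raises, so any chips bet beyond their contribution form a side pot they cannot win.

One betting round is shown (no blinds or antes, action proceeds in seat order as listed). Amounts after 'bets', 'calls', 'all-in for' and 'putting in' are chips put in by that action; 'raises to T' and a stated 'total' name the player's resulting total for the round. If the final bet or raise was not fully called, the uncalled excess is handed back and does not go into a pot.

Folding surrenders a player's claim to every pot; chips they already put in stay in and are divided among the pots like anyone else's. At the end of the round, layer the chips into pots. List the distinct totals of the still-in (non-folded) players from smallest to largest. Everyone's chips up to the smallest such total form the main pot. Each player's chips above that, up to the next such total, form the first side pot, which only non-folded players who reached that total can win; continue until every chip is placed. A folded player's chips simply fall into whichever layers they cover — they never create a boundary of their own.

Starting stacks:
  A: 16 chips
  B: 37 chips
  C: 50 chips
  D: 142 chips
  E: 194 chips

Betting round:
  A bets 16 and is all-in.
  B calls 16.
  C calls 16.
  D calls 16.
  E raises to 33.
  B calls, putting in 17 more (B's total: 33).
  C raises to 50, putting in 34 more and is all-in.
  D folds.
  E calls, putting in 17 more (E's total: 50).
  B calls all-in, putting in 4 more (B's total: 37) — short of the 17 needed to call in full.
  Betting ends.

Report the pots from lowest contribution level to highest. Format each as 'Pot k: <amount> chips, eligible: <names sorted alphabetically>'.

Contributions: A=16, B=37, C=50, D=16, E=50
Folded: D
Pot levels (distinct totals of non-folded players): 16, 37, 50
Layer 1-16: 16 each from A, B, C, D, E = 16*5 = 80 chips; eligible A, B, C, E
Layer 17-37: 21 each from B, C, E = 21*3 = 63 chips; eligible B, C, E
Layer 38-50: 13 each from C, E = 13*2 = 26 chips; eligible C, E

Pot 1: 80 chips, eligible: A, B, C, E
Pot 2: 63 chips, eligible: B, C, E
Pot 3: 26 chips, eligible: C, E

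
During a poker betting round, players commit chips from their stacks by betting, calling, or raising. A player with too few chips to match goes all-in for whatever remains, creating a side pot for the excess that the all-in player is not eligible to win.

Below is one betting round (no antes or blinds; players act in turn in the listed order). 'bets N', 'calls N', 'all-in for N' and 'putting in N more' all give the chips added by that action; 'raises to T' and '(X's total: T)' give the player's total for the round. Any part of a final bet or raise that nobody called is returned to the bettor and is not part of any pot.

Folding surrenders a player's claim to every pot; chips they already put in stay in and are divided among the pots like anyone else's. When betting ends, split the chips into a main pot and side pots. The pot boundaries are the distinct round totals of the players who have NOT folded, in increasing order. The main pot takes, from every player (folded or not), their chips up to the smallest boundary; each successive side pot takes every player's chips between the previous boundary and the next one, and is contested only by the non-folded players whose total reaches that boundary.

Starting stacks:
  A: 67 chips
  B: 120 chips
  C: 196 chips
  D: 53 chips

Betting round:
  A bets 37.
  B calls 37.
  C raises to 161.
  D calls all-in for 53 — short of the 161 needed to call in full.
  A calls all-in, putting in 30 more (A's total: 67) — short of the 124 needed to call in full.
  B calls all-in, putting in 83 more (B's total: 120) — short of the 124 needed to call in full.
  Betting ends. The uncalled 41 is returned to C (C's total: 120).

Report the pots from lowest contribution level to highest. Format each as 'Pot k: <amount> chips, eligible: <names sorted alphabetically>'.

Contributions (after 41 returned to C): A=67, B=120, C=120, D=53
Pot levels (distinct totals of non-folded players): 53, 67, 120
Layer 1-53: 53 each from A, B, C, D = 53*4 = 212 chips; eligible A, B, C, D
Layer 54-67: 14 each from A, B, C = 14*3 = 42 chips; eligible A, B, C
Layer 68-120: 53 each from B, C = 53*2 = 106 chips; eligible B, C

Pot 1: 212 chips, eligible: A, B, C, D
Pot 2: 42 chips, eligible: A, B, C
Pot 3: 106 chips, eligible: B, C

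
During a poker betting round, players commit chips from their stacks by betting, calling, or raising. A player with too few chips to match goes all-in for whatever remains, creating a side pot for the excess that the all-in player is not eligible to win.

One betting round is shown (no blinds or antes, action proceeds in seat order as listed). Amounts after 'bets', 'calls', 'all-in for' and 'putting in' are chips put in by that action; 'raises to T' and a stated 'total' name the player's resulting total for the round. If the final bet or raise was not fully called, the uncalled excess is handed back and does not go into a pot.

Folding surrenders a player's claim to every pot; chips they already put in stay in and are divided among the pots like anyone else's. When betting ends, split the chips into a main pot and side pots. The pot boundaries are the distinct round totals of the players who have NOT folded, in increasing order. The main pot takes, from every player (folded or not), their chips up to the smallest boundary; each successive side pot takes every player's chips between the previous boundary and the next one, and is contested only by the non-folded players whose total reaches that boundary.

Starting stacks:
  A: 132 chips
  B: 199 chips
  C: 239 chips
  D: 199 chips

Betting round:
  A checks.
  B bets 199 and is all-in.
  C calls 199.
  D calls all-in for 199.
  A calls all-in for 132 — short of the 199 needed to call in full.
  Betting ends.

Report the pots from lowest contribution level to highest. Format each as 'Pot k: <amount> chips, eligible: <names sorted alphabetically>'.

Contributions: A=132, B=199, C=199, D=199
Pot levels (distinct totals of non-folded players): 132, 199
Layer 1-132: 132 each from A, B, C, D = 132*4 = 528 chips; eligible A, B, C, D
Layer 133-199: 67 each from B, C, D = 67*3 = 201 chips; eligible B, C, D

Pot 1: 528 chips, eligible: A, B, C, D
Pot 2: 201 chips, eligible: B, C, D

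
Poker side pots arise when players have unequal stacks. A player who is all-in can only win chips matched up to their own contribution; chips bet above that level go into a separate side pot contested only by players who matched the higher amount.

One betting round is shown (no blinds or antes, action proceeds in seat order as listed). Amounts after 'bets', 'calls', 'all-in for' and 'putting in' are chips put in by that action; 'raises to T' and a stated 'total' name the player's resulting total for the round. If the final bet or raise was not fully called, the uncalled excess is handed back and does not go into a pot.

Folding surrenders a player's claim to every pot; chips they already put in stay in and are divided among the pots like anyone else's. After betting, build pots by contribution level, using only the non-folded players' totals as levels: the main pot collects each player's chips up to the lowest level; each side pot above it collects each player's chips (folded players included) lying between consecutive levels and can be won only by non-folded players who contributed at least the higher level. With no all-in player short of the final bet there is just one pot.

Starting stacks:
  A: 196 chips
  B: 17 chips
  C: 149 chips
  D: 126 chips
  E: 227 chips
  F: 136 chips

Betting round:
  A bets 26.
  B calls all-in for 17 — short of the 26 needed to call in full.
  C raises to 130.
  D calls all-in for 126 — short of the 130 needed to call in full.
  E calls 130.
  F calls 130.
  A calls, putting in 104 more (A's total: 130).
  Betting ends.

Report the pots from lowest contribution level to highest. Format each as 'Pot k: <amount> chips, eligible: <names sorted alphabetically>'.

Contributions: A=130, B=17, C=130, D=126, E=130, F=130
Pot levels (distinct totals of non-folded players): 17, 126, 130
Layer 1-17: 17 each from A, B, C, D, E, F = 17*6 = 102 chips; eligible A, B, C, D, E, F
Layer 18-126: 109 each from A, C, D, E, F = 109*5 = 545 chips; eligible A, C, D, E, F
Layer 127-130: 4 each from A, C, E, F = 4*4 = 16 chips; eligible A, C, E, F

Pot 1: 102 chips, eligible: A, B, C, D, E, F
Pot 2: 545 chips, eligible: A, C, D, E, F
Pot 3: 16 chips, eligible: A, C, E, F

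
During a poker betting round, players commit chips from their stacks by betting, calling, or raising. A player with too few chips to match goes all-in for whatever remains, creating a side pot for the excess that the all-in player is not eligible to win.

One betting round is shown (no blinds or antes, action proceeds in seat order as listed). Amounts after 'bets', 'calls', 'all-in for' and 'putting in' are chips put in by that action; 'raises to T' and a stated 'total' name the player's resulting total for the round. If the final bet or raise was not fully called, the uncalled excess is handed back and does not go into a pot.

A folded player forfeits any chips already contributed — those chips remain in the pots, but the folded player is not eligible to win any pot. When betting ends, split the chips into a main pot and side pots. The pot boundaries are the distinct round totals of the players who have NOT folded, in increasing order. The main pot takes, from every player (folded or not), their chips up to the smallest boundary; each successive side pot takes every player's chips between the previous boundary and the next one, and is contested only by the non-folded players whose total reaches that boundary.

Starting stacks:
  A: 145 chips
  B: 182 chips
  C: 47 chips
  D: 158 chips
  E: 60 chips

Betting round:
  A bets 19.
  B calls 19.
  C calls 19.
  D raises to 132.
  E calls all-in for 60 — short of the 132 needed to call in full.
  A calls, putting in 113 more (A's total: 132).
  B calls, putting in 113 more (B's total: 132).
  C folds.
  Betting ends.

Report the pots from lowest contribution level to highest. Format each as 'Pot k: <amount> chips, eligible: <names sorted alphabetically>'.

Contributions: A=132, B=132, C=19, D=132, E=60
Folded: C
Pot levels (distinct totals of non-folded players): 60, 132
Layer 1-60: A 60 + B 60 + C 19 + D 60 + E 60 = 259 chips; eligible A, B, D, E
Layer 61-132: 72 each from A, B, D = 72*3 = 216 chips; eligible A, B, D

Pot 1: 259 chips, eligible: A, B, D, E
Pot 2: 216 chips, eligible: A, B, D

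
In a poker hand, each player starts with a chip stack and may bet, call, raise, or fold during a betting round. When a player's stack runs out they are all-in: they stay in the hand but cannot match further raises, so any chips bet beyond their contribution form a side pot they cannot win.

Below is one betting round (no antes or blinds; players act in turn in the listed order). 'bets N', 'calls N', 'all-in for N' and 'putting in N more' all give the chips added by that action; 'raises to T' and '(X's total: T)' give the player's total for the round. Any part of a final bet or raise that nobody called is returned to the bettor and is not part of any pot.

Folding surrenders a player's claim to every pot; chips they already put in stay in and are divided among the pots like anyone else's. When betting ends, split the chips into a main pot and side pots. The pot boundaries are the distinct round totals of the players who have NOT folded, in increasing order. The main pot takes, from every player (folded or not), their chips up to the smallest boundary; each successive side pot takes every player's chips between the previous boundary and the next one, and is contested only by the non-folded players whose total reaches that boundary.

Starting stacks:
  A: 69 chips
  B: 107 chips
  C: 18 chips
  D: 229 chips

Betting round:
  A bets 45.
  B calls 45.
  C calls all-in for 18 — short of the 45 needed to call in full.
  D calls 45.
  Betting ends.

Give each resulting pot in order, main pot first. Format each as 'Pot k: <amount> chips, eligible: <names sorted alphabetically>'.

Contributions: A=45, B=45, C=18, D=45
Pot levels (distinct totals of non-folded players): 18, 45
Layer 1-18: 18 each from A, B, C, D = 18*4 = 72 chips; eligible A, B, C, D
Layer 19-45: 27 each from A, B, D = 27*3 = 81 chips; eligible A, B, D

Pot 1: 72 chips, eligible: A, B, C, D
Pot 2: 81 chips, eligible: A, B, D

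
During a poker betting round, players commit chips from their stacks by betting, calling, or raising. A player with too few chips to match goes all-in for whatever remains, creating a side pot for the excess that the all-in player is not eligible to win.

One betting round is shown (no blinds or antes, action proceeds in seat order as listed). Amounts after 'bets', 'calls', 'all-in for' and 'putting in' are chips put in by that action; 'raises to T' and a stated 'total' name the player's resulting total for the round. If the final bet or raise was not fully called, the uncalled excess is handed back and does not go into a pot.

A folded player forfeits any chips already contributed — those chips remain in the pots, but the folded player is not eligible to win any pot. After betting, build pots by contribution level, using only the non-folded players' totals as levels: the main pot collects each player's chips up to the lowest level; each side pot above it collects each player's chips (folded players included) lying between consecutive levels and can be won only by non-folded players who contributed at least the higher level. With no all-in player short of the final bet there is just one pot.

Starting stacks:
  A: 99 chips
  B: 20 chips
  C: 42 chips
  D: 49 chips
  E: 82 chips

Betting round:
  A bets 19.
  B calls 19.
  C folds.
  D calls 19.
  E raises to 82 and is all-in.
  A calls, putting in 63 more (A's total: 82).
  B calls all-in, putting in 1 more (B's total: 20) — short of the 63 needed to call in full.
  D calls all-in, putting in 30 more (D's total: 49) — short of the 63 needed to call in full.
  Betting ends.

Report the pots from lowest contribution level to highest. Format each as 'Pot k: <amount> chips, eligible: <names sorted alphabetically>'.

Pot 1: 80 chips, eligible: A, B, D, E
Pot 2: 87 chips, eligible: A, D, E
Pot 3: 66 chips, eligible: A, E

Derivation:
Contributions: A=82, B=20, D=49, E=82
Folded: C
Pot levels (distinct totals of non-folded players): 20, 49, 82
Layer 1-20: 20 each from A, B, D, E = 20*4 = 80 chips; eligible A, B, D, E
Layer 21-49: 29 each from A, D, E = 29*3 = 87 chips; eligible A, D, E
Layer 50-82: 33 each from A, E = 33*2 = 66 chips; eligible A, E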